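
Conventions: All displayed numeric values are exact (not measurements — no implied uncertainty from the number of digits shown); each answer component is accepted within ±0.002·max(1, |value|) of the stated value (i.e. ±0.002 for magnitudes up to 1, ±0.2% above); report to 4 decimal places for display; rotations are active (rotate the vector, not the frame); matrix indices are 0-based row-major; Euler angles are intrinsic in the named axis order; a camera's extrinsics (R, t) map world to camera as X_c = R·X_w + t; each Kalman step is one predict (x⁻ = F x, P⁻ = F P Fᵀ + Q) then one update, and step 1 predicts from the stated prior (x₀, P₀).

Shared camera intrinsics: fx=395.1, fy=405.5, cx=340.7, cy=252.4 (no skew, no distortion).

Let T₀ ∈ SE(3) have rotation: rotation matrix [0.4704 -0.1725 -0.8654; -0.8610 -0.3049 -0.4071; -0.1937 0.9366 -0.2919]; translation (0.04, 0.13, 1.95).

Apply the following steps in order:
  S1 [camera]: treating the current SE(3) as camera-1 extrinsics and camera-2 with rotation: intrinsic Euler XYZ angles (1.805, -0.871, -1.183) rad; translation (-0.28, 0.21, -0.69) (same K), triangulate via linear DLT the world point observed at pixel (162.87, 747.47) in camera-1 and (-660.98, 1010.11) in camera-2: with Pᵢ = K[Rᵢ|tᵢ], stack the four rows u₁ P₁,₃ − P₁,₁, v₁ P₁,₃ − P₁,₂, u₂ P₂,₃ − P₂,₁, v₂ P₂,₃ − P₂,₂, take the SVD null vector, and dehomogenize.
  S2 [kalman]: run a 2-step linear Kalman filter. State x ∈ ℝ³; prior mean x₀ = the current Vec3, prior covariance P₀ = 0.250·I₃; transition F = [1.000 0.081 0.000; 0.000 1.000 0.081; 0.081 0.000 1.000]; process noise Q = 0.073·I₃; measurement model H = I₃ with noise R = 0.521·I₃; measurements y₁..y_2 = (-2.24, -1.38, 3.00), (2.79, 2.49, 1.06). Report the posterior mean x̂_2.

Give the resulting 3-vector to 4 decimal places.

after S1 (triangulate): (-1.4540, -0.9315, 0.1289)
after S2 (kf_track): (-0.1842, 0.3121, 1.1761)

result = (-0.1842, 0.3121, 1.1761)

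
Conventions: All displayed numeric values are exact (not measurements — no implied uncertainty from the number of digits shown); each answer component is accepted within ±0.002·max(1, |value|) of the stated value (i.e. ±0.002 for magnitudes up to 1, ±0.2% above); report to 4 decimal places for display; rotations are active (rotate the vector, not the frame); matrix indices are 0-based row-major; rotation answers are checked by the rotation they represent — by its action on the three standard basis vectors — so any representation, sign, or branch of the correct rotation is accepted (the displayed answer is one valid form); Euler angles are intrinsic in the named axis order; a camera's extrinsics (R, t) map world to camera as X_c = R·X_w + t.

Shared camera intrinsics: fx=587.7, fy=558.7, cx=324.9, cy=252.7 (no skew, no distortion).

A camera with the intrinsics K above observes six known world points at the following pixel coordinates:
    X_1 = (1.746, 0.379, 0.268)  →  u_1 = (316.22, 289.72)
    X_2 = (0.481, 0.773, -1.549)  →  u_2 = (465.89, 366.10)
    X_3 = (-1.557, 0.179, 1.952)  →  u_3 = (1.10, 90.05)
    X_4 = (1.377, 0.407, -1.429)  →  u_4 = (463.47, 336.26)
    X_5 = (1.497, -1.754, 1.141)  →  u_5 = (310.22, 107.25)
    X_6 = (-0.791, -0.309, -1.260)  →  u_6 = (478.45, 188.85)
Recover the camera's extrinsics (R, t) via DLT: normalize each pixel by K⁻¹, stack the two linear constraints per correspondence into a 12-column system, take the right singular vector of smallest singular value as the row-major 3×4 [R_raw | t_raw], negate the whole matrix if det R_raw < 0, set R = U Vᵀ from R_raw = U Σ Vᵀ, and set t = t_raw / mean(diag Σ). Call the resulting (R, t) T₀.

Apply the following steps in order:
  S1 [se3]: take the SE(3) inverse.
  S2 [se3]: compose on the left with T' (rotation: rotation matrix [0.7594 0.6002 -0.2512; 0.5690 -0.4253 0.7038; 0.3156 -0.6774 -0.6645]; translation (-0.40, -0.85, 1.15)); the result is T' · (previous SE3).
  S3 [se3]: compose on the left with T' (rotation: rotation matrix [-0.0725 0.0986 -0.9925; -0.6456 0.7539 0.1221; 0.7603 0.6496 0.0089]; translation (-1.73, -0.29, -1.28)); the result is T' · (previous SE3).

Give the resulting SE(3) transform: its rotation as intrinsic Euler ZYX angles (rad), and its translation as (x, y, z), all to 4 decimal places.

source (pnp_recover): camera pose = R=[0.2020 -0.3596 -0.9110; 0.2822 0.9121 -0.2975; 0.9379 -0.1969 0.2857], t=(-0.0700, -0.3200, 4.9799)
after S1 (invert_se3): R=[0.2020 0.2822 0.9379; -0.3596 0.9121 -0.1969; -0.9110 -0.2975 0.2857], t=(-4.5660, 1.2474, -1.5820)
after S2 (compose_se3): R=[0.1664 0.8364 0.5222; -0.3732 -0.4368 0.8185; 0.9127 -0.3311 0.2395], t=(-2.7212, -5.0919, -0.0847)
after S3 (compose_se3): R=[-0.9547 0.2249 -0.1949; -0.2774 -0.9097 0.3092; -0.1078 0.3492 0.9308], t=(-1.9505, -2.3823, -6.6571)

rotation (euler_zyx) = (-2.8588, 0.1080, 0.3589), translation = (-1.9505, -2.3823, -6.6571)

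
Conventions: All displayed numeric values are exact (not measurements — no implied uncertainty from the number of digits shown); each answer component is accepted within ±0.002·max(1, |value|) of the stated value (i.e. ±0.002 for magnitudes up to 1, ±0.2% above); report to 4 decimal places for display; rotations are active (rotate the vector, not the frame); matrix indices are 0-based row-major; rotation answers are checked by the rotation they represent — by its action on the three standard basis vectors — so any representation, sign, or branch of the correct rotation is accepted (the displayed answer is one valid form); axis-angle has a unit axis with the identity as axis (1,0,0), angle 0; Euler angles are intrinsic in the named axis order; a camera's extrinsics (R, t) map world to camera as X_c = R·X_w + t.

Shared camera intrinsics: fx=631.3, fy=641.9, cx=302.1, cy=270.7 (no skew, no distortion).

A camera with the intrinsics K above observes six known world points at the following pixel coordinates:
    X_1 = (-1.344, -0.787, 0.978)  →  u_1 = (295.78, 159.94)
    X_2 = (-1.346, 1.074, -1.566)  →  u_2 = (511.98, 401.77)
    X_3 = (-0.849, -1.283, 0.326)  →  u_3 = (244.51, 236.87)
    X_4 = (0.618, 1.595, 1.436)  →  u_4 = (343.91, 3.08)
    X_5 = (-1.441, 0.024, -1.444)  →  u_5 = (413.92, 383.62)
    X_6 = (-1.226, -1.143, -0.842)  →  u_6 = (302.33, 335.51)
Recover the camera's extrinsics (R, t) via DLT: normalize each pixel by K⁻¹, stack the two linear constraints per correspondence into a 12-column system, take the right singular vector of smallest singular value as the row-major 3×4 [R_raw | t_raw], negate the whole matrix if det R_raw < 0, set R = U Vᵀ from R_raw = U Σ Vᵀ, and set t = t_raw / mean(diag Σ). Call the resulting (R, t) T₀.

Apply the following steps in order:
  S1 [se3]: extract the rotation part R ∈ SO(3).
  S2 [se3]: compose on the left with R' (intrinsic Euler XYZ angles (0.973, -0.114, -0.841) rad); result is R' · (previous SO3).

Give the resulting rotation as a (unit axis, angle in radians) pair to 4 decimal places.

source (pnp_recover): camera pose = R=[-0.6635 0.7150 -0.2206; 0.1995 -0.1151 -0.9731; -0.7211 -0.6896 -0.0663], t=(-0.1800, -0.0098, 5.1576)
after S1 (rot_of_se3): [-0.6635 0.7150 -0.2206; 0.1995 -0.1151 -0.9731; -0.7211 -0.6896 -0.0663]
after S2 (compose_so3): [-0.2097 0.4668 -0.8592; 0.9730 0.1865 -0.1361; 0.0967 -0.8645 -0.4933]

rotation (axis_angle) = ((-0.5586, -0.7330, 0.3882), 2.4314)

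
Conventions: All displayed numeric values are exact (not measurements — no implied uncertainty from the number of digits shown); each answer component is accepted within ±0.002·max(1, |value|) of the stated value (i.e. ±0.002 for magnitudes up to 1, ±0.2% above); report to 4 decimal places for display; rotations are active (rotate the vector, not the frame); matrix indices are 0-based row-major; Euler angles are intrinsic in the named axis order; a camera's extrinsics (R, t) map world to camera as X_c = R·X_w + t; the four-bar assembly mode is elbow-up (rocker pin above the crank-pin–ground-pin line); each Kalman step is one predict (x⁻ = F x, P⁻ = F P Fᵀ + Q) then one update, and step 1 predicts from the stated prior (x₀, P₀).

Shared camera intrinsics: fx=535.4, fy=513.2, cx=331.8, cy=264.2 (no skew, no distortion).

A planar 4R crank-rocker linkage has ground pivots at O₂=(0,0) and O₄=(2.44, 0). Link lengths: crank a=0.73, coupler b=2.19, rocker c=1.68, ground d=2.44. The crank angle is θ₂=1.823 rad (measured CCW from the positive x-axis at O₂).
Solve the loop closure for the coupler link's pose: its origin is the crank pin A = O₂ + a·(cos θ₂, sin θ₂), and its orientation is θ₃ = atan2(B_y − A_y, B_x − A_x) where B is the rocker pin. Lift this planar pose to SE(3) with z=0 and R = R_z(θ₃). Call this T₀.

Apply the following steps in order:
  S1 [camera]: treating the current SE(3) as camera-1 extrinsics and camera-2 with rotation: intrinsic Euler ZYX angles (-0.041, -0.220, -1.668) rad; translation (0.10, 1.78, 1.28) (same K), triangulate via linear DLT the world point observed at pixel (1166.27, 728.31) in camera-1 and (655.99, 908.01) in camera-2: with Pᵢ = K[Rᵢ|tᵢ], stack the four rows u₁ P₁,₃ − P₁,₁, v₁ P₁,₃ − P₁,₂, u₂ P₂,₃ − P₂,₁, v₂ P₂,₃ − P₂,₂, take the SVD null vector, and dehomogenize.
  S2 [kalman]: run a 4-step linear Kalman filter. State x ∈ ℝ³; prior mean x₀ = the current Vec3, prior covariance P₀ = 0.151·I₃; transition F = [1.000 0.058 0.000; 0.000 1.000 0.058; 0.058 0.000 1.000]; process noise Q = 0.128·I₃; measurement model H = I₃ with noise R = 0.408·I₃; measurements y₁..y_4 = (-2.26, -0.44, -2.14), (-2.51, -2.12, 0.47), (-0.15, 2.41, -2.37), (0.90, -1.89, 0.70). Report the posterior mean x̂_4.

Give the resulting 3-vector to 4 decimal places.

source (fourbar_fk): coupler pose = R=[0.9198 -0.3924 0.0000; 0.3924 0.9198 0.0000; 0.0000 0.0000 1.0000], t=(-0.1822, 0.7069, 0.0000)
after S1 (triangulate): (1.2249, -0.5573, 0.7463)
after S2 (kf_track): (-0.0644, -0.6247, -0.3326)

result = (-0.0644, -0.6247, -0.3326)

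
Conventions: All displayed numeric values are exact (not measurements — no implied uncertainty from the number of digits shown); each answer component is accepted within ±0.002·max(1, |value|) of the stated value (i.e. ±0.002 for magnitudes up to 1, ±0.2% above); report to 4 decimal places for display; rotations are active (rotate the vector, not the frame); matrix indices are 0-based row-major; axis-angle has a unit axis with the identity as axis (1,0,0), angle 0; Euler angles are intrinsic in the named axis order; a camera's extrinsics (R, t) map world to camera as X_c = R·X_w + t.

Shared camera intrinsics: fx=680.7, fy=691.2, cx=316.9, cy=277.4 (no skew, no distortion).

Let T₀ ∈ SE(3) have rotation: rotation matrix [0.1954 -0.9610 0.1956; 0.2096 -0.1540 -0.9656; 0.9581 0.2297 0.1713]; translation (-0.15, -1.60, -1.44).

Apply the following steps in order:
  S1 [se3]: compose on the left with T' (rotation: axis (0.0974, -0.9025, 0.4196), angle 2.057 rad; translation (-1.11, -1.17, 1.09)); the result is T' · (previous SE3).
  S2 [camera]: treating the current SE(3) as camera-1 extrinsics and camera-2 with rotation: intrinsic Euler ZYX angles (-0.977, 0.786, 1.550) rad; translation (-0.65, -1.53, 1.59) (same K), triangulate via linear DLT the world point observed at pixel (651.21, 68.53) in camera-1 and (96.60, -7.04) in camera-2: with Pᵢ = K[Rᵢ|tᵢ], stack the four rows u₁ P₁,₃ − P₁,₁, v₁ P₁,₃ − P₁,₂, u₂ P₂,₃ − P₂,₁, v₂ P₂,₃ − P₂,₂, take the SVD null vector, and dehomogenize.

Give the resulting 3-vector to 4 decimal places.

after S1 (compose_se3): R=[-0.9003 0.3432 0.2676; -0.4150 -0.4920 -0.7653; -0.1310 -0.8001 0.5854], t=(0.8205, -1.4466, 2.0135)
after S2 (triangulate): (-0.5151, -0.3714, -0.5633)

result = (-0.5151, -0.3714, -0.5633)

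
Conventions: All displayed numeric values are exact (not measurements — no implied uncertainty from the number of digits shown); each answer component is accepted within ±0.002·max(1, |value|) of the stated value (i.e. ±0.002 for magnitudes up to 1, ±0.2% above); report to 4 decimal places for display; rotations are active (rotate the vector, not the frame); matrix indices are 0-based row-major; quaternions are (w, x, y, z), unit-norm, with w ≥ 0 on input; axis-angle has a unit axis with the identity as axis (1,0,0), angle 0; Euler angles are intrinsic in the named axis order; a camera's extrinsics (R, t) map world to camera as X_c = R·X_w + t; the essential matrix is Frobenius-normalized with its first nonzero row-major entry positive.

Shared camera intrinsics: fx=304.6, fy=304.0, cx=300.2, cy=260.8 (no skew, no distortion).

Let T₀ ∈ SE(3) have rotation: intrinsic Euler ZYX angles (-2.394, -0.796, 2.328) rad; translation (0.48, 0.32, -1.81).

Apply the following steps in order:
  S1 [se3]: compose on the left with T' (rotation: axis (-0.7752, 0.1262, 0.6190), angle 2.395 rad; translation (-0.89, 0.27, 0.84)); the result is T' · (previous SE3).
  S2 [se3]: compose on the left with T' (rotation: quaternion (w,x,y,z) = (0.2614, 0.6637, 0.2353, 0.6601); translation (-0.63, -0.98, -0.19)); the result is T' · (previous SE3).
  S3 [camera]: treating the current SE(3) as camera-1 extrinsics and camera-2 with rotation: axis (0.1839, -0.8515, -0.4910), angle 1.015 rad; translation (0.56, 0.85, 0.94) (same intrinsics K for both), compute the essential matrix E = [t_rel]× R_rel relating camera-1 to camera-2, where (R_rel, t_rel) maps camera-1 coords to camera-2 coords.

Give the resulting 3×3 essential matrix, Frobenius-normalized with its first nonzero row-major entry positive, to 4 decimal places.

after S1 (compose_se3): R=[-0.4107 -0.9115 -0.0220; 0.6803 -0.2903 -0.6730; 0.6070 -0.2913 0.7394], t=(0.4199, -1.0337, 0.4004)
after S2 (compose_se3): R=[0.5770 -0.2978 0.7605; -0.8041 -0.3702 0.4652; 0.1431 -0.8799 -0.4531], t=(-0.1886, 0.0595, -0.5503)
after S3 (essential): [0.4234 -0.1203 0.3771; -0.5180 -0.3521 0.2719; -0.1388 0.2064 -0.3687]

matrix = [0.4234 -0.1203 0.3771; -0.5180 -0.3521 0.2719; -0.1388 0.2064 -0.3687]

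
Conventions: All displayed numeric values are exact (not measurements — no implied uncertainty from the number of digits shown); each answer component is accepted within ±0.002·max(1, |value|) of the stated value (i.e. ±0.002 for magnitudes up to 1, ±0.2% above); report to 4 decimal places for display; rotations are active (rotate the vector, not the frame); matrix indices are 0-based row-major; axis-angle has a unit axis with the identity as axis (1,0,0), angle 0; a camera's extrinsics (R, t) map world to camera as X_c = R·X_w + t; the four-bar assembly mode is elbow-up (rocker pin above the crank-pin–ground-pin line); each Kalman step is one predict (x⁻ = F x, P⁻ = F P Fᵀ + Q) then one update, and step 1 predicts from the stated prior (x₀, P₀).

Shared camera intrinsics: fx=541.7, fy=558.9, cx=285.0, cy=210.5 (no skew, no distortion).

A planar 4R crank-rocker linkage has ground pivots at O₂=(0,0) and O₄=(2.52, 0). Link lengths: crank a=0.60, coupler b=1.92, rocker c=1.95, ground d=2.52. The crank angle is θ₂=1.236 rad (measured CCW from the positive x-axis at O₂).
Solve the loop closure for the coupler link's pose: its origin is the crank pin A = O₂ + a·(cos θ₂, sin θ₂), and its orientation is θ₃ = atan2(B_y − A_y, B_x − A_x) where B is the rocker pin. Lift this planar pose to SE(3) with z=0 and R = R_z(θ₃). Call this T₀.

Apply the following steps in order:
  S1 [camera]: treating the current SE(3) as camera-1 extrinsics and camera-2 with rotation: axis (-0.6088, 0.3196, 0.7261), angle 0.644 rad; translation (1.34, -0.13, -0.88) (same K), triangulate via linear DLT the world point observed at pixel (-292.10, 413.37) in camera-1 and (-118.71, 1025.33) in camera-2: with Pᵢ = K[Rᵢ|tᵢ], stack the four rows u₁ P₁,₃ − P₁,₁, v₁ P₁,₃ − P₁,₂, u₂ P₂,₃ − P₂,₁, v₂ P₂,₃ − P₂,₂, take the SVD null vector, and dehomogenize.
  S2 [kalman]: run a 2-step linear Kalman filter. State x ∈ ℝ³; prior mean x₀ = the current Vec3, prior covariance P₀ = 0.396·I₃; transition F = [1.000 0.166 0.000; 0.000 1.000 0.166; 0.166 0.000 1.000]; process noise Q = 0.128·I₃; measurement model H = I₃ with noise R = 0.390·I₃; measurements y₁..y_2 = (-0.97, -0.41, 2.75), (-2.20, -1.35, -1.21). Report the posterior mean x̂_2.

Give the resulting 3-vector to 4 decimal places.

result = (-1.8031, -0.2902, 0.3715)

source (fourbar_fk): coupler pose = R=[0.7804 -0.6252 0.0000; 0.6252 0.7804 0.0000; 0.0000 0.0000 1.0000], t=(0.1971, 0.5667, 0.0000)
after S1 (triangulate): (-1.6619, 1.4930, 1.9086)
after S2 (kf_track): (-1.8031, -0.2902, 0.3715)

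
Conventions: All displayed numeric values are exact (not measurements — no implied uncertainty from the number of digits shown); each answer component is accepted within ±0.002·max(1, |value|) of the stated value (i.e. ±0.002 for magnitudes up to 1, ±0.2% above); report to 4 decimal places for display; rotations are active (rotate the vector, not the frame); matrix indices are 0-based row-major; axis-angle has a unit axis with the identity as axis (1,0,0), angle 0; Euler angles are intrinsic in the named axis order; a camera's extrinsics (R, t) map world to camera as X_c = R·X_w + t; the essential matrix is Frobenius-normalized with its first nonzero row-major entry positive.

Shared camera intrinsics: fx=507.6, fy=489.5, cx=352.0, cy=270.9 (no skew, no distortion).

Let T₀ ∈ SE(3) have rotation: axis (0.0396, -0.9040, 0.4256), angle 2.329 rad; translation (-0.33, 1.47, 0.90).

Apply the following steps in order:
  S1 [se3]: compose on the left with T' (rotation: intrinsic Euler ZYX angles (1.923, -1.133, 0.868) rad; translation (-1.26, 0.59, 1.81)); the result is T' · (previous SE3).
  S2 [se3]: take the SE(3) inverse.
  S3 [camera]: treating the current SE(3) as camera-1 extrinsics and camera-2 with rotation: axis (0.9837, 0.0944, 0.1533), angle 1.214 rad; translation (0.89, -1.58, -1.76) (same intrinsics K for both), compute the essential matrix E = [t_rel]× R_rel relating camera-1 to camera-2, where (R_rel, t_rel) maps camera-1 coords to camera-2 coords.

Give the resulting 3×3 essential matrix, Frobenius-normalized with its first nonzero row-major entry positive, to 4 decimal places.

matrix = [0.5463 0.3783 0.2301; -0.1268 0.2740 0.0565; 0.4074 -0.4912 -0.0633]

after S1 (compose_se3): R=[0.6374 -0.7705 -0.0090; -0.6853 -0.5723 0.4504; -0.3522 -0.2809 -0.8928], t=(-0.9268, -1.0802, 2.2333)
after S2 (invert_se3): R=[0.6374 -0.6853 -0.3522; -0.7705 -0.5723 -0.2809; -0.0090 0.4504 -0.8928], t=(0.6370, -0.7048, 2.4720)
after S3 (essential): [0.5463 0.3783 0.2301; -0.1268 0.2740 0.0565; 0.4074 -0.4912 -0.0633]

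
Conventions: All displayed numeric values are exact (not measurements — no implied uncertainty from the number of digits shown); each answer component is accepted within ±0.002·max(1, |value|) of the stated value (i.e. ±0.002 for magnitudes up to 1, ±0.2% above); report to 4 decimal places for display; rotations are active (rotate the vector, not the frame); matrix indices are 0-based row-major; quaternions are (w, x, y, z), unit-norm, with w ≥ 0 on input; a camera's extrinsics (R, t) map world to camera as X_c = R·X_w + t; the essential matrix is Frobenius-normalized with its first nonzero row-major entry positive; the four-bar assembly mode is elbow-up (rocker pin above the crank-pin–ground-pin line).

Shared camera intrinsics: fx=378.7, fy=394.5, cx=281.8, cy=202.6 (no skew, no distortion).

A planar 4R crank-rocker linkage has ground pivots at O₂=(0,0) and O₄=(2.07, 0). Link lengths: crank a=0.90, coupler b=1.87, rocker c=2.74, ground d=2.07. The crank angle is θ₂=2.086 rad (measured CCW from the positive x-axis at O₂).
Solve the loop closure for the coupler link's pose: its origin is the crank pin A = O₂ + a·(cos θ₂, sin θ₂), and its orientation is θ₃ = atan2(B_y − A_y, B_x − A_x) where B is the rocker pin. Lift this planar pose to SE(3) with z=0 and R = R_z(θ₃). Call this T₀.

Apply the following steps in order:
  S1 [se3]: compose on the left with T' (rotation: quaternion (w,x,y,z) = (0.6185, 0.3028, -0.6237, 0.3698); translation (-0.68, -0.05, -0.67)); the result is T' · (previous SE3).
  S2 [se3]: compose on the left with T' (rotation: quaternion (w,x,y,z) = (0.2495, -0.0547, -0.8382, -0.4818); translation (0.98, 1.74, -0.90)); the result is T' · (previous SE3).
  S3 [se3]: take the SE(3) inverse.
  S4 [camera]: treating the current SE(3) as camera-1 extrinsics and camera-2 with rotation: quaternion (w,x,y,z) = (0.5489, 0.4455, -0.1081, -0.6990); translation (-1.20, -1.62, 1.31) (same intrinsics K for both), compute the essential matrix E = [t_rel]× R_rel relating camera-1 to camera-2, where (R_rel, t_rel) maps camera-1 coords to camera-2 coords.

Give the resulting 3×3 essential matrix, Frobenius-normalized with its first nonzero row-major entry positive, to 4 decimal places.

matrix = [0.0400 -0.4001 -0.5812; -0.0249 0.0144 -0.0381; -0.4339 0.4450 -0.3346]

source (fourbar_fk): coupler pose = R=[0.5672 -0.8235 0.0000; 0.8235 0.5672 0.0000; 0.0000 0.0000 1.0000], t=(-0.4434, 0.7832, 0.0000)
after S1 (compose_se3): R=[-0.7170 -0.4313 -0.5476; 0.4925 0.2424 -0.8359; 0.4933 -0.8690 0.0386], t=(-1.3112, 0.3400, -1.1794)
after S2 (compose_se3): R=[0.6067 0.7732 0.1844; 0.7794 -0.5331 -0.3291; -0.1562 0.3434 -0.9261], t=(2.6642, 1.1303, -0.7673)
after S3 (invert_se3): R=[0.6067 0.7794 -0.1562; 0.7732 -0.5331 0.3434; 0.1844 -0.3291 -0.9261], t=(-2.6173, -1.1940, -0.8298)
after S4 (essential): [0.0400 -0.4001 -0.5812; -0.0249 0.0144 -0.0381; -0.4339 0.4450 -0.3346]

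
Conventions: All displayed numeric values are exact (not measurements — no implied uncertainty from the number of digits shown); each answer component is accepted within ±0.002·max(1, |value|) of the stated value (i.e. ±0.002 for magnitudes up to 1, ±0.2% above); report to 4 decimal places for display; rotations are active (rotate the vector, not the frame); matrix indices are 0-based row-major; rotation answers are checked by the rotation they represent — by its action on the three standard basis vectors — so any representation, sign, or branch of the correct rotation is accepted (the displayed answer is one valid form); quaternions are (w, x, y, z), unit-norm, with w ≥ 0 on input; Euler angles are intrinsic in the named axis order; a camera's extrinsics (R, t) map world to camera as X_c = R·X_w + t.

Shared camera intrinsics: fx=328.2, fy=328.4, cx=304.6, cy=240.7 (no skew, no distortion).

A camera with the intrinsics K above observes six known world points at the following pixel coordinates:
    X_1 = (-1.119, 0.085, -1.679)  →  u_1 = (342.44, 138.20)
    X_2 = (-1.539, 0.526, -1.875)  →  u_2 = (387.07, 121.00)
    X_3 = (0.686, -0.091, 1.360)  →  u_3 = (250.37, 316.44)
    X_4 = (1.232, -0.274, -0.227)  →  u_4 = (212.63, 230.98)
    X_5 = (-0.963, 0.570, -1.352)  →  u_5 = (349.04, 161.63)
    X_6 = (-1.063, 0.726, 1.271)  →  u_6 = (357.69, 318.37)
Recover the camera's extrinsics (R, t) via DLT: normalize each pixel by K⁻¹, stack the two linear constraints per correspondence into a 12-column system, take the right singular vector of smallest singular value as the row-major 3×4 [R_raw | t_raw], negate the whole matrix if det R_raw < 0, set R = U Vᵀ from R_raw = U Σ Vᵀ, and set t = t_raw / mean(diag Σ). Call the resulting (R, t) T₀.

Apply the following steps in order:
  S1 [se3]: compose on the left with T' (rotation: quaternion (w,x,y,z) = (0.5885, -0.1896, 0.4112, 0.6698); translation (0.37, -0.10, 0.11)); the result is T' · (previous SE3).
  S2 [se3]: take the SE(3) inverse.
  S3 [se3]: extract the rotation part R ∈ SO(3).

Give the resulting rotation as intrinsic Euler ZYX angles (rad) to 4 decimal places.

rotation (euler_zyx) = (0.5621, 1.0076, 0.5377)

source (pnp_recover): camera pose = R=[-0.8191 0.5727 0.0336; -0.1386 -0.2543 0.9571; 0.5567 0.7793 0.2877], t=(-0.4200, 0.1500, 5.2783)
after S1 (compose_se3): R=[0.4517 0.2846 -0.8455; -0.0914 0.9575 0.2734; 0.8875 -0.0462 0.4586], t=(1.5412, 3.7245, 3.5829)
after S2 (invert_se3): R=[0.4517 -0.0914 0.8875; 0.2846 0.9575 -0.0462; -0.8455 0.2734 0.4586], t=(-3.5355, -3.8393, -1.3582)
after S3 (rot_of_se3): [0.4517 -0.0914 0.8875; 0.2846 0.9575 -0.0462; -0.8455 0.2734 0.4586]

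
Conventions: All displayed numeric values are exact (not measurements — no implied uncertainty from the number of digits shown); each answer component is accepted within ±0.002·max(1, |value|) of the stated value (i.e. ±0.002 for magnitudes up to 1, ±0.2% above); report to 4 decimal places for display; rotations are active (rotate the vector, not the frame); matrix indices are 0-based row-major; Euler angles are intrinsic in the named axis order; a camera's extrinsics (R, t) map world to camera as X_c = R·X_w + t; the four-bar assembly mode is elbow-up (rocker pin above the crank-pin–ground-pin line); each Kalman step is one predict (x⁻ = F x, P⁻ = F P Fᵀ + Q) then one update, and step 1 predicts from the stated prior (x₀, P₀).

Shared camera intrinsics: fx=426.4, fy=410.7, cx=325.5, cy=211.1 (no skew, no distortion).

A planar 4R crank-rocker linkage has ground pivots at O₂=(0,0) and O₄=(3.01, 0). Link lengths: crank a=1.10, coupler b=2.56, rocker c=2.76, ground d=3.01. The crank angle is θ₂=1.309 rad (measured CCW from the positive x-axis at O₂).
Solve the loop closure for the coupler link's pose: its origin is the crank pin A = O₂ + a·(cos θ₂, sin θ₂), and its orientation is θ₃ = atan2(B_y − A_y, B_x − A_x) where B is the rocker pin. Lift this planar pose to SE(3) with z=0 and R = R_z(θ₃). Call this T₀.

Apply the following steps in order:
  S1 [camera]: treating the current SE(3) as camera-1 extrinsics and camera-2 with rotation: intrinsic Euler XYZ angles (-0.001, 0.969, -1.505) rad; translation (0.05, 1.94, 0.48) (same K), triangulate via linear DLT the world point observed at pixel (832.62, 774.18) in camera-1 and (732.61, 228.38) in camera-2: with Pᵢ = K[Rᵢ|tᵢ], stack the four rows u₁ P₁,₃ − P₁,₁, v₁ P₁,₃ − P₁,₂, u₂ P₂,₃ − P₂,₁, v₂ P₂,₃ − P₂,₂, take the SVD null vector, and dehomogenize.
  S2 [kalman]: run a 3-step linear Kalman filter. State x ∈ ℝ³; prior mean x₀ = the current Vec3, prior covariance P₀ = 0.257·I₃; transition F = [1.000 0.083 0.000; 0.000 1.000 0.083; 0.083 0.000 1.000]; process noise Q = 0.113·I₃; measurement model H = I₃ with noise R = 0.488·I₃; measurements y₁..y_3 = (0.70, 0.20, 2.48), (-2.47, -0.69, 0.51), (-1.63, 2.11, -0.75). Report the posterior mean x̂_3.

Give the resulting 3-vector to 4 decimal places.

source (fourbar_fk): coupler pose = R=[0.7806 -0.6250 0.0000; 0.6250 0.7806 0.0000; 0.0000 0.0000 1.0000], t=(0.2847, 1.0625, 0.0000)
after S1 (triangulate): (1.8775, -0.1454, 1.5481)
after S2 (kf_track): (-0.7663, 0.6819, 0.5737)

result = (-0.7663, 0.6819, 0.5737)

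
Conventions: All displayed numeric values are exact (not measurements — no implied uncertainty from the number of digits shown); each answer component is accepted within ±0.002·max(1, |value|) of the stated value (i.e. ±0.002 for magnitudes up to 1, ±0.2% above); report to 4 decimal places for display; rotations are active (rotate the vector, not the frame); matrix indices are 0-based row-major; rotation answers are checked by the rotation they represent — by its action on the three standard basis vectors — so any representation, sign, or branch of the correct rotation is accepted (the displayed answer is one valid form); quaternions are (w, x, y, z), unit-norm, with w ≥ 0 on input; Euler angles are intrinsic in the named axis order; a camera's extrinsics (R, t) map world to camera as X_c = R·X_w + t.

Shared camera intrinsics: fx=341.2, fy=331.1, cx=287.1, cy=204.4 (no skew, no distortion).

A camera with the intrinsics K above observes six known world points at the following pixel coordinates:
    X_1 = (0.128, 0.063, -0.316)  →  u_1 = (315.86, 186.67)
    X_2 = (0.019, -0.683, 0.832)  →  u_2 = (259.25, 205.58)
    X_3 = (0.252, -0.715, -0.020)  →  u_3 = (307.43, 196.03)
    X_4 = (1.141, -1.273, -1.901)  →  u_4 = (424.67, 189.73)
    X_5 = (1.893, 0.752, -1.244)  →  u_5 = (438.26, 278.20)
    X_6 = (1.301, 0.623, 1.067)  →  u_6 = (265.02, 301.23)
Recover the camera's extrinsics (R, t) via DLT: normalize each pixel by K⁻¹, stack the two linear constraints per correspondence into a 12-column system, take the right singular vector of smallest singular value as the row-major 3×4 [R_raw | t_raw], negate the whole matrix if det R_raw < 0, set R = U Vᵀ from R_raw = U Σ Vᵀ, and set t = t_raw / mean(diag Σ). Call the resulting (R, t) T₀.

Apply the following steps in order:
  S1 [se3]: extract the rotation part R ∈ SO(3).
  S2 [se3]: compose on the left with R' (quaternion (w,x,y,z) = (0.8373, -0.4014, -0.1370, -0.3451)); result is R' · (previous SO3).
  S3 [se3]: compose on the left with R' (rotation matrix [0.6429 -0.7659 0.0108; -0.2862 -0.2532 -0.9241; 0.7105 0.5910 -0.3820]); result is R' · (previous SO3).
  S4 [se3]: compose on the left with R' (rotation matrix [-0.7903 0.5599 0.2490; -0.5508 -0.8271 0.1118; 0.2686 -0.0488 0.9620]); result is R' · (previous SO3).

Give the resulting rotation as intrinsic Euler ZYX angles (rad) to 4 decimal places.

rotation (euler_zyx) = (-2.8488, -1.3803, -0.1465)

source (pnp_recover): camera pose = R=[0.4604 -0.1585 -0.8734; 0.8857 0.1481 0.4400; 0.0596 -0.9762 0.2086], t=(0.1100, -0.2599, 5.2796)
after S1 (rot_of_se3): [0.4604 -0.1585 -0.8734; 0.8857 0.1481 0.4400; 0.0596 -0.9762 0.2086]
after S2 (compose_so3): [0.9455 -0.0594 -0.3200; 0.2196 -0.6092 0.7620; -0.2402 -0.7908 -0.5629]
after S3 (compose_so3): [0.4371 0.4198 -0.7954; -0.1042 0.9021 0.4188; 0.8934 -0.1002 0.4380]
after S4 (compose_so3): [-0.1813 0.1484 0.9722; -0.0547 -0.9885 0.1407; 0.9819 -0.0276 0.1873]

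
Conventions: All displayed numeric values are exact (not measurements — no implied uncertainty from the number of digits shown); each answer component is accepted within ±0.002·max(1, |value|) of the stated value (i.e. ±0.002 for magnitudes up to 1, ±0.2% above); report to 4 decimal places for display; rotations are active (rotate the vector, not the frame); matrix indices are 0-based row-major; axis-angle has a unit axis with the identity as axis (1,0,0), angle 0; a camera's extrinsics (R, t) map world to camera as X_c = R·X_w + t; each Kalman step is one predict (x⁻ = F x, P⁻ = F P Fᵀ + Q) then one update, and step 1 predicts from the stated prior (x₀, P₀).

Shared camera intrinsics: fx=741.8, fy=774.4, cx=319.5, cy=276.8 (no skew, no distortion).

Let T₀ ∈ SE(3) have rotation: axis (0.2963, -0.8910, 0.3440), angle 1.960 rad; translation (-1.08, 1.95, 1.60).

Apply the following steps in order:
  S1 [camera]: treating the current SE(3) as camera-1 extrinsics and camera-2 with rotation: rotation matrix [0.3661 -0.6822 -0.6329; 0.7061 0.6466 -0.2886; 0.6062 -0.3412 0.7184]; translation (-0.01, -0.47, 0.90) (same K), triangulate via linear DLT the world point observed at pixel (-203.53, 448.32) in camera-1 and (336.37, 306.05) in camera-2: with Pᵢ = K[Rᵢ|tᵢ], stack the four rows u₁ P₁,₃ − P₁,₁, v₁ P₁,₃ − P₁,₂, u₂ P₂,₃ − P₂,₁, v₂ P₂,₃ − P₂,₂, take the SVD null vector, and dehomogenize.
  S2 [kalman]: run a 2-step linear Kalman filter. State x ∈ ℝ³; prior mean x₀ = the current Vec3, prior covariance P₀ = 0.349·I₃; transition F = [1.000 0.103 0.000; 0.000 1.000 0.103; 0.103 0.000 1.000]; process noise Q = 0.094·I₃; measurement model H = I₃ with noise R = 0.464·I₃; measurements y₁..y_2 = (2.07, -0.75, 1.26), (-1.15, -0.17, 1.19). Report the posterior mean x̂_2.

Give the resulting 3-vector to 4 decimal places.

result = (0.5912, -0.3607, 1.3443)

after S1 (triangulate): (1.7275, -0.4000, 1.3060)
after S2 (kf_track): (0.5912, -0.3607, 1.3443)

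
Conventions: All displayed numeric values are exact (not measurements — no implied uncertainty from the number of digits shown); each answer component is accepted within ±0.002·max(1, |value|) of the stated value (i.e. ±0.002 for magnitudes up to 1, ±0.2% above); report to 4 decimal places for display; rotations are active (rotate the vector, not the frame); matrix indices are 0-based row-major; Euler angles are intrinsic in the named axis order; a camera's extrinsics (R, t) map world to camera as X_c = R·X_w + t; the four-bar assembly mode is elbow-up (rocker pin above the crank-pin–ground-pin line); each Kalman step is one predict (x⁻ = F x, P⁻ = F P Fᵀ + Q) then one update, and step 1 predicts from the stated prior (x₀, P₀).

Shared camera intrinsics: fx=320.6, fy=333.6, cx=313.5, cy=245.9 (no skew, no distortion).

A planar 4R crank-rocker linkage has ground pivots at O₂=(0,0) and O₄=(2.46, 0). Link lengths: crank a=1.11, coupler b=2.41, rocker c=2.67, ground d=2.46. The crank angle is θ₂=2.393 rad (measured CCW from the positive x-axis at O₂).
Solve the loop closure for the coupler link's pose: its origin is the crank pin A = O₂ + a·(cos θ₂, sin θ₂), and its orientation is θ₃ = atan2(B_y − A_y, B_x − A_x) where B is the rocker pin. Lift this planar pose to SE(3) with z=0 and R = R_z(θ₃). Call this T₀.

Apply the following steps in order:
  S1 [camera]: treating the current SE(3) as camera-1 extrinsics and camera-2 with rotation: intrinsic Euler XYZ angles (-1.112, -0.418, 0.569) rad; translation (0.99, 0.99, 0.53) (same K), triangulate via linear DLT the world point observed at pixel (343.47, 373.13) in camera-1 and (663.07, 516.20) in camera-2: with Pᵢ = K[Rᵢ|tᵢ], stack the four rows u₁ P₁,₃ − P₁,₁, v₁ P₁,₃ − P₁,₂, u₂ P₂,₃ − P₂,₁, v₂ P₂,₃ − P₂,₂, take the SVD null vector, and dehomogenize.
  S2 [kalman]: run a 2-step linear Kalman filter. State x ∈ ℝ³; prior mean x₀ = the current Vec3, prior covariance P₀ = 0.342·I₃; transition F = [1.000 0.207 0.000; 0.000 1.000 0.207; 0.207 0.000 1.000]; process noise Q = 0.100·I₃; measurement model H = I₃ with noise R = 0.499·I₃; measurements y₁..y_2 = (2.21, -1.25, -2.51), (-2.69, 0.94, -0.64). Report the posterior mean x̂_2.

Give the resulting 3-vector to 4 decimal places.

source (fourbar_fk): coupler pose = R=[0.7769 -0.6296 0.0000; 0.6296 0.7769 0.0000; 0.0000 0.0000 1.0000], t=(-0.8132, 0.7555, 0.0000)
after S1 (triangulate): (0.2434, -1.0327, 0.2791)
after S2 (kf_track): (-0.5629, -0.5541, -0.7556)

result = (-0.5629, -0.5541, -0.7556)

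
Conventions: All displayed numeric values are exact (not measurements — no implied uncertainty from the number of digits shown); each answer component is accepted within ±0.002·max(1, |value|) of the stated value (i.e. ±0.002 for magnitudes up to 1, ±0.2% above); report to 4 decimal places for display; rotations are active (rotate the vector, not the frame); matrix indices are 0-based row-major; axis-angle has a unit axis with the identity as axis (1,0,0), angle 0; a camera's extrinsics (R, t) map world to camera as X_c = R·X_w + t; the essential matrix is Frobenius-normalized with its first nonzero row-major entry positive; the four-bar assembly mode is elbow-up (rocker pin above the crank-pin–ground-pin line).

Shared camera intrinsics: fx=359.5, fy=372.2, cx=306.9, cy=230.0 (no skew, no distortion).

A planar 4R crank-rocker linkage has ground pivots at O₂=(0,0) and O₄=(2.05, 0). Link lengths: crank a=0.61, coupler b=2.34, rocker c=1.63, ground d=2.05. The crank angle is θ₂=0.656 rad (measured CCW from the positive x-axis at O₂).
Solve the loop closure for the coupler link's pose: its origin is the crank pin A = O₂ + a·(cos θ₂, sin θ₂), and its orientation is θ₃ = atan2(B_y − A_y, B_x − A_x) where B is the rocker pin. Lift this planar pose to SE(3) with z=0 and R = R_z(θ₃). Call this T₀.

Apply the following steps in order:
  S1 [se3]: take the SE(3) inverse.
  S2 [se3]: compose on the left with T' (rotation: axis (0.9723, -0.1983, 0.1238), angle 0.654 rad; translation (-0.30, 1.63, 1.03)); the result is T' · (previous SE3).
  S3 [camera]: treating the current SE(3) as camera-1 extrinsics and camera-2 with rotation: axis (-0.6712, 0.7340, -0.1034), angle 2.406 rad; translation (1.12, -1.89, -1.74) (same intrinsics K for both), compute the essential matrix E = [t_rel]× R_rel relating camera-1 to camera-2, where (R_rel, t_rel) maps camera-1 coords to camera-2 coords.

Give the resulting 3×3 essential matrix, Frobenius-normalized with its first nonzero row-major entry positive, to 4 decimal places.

matrix = [0.0719 -0.0097 0.6087; 0.2673 0.1901 0.2923; -0.4680 -0.4147 0.2006]

source (fourbar_fk): coupler pose = R=[0.8595 -0.5112 0.0000; 0.5112 0.8595 0.0000; 0.0000 0.0000 1.0000], t=(0.4834, 0.3721, 0.0000)
after S1 (invert_se3): R=[0.8595 0.5112 0.0000; -0.5112 0.8595 0.0000; 0.0000 0.0000 1.0000], t=(-0.6057, -0.0727, 0.0000)
after S2 (compose_se3): R=[0.9086 0.4065 -0.0958; -0.3793 0.7073 -0.5966; -0.1747 0.5784 0.7968], t=(-0.8905, 1.5502, 0.8993)
after S3 (essential): [0.0719 -0.0097 0.6087; 0.2673 0.1901 0.2923; -0.4680 -0.4147 0.2006]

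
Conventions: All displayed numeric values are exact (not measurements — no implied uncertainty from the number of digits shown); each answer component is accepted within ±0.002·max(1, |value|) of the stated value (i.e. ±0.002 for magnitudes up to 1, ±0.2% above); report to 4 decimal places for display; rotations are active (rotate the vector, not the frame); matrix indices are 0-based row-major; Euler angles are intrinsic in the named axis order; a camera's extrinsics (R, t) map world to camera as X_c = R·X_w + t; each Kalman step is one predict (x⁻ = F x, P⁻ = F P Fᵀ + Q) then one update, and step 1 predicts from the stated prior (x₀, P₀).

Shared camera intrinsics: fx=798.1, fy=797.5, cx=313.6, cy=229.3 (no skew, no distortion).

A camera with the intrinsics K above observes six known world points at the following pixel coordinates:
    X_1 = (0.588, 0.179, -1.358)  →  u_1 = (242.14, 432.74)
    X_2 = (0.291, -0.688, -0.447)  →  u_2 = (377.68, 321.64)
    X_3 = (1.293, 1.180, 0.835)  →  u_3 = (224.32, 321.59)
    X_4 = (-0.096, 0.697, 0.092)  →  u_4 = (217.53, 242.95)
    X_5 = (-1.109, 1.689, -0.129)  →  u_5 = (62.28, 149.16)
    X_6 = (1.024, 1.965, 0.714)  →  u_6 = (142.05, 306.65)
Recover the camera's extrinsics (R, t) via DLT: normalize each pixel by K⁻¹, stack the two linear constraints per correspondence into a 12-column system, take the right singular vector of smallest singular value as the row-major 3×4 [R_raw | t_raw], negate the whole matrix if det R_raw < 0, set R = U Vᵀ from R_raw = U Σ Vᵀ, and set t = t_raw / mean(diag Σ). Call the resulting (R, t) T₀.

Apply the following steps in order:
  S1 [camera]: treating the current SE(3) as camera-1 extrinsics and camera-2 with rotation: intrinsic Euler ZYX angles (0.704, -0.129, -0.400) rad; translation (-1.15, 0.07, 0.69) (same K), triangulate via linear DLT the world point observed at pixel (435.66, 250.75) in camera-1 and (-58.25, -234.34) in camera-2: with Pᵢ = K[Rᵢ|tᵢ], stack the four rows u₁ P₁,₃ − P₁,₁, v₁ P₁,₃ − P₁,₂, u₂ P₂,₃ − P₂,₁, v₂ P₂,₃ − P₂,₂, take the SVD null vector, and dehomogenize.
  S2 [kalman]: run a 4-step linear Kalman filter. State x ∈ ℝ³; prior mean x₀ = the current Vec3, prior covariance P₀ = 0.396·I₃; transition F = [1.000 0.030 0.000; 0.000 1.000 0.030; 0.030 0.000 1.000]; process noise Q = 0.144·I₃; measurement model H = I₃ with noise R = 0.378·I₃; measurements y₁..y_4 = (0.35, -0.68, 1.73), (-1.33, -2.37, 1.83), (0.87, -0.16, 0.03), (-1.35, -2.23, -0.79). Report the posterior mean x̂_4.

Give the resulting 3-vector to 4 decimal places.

source (pnp_recover): camera pose = R=[0.1481 -0.9660 0.2121; 0.8577 0.0187 -0.5138; 0.4923 0.2580 0.8313], t=(-0.1300, 0.2300, 6.4200)
after S1 (triangulate): (0.0135, -1.0961, 0.1041)
after S2 (kf_track): (-0.6086, -1.5120, 0.0467)

result = (-0.6086, -1.5120, 0.0467)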